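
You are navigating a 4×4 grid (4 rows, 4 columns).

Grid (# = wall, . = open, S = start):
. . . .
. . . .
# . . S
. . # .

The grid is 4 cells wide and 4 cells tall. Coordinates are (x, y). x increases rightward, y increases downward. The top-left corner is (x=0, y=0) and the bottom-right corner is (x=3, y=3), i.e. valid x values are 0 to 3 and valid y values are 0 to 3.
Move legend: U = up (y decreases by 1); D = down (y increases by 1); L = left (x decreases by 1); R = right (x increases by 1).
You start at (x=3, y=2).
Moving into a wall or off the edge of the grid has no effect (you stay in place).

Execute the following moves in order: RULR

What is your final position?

Answer: Final position: (x=3, y=1)

Derivation:
Start: (x=3, y=2)
  R (right): blocked, stay at (x=3, y=2)
  U (up): (x=3, y=2) -> (x=3, y=1)
  L (left): (x=3, y=1) -> (x=2, y=1)
  R (right): (x=2, y=1) -> (x=3, y=1)
Final: (x=3, y=1)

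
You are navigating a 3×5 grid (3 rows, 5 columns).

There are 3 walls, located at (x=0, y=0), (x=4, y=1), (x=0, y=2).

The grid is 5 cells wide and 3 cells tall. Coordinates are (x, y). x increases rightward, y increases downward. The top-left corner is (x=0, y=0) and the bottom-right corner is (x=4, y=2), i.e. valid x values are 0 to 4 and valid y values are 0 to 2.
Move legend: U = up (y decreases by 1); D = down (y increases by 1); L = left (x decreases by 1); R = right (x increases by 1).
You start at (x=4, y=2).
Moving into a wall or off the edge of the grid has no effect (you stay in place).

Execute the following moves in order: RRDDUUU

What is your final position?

Answer: Final position: (x=4, y=2)

Derivation:
Start: (x=4, y=2)
  R (right): blocked, stay at (x=4, y=2)
  R (right): blocked, stay at (x=4, y=2)
  D (down): blocked, stay at (x=4, y=2)
  D (down): blocked, stay at (x=4, y=2)
  [×3]U (up): blocked, stay at (x=4, y=2)
Final: (x=4, y=2)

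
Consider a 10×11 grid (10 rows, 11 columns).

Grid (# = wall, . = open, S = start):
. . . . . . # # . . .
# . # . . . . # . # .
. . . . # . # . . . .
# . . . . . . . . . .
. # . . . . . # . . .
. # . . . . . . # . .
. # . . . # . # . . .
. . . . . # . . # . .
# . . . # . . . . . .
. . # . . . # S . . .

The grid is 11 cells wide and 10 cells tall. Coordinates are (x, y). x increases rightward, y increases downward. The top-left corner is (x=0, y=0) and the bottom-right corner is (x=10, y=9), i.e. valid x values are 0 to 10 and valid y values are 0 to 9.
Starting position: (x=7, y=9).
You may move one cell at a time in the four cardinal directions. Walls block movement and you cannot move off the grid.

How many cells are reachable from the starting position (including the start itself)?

Answer: Reachable cells: 88

Derivation:
BFS flood-fill from (x=7, y=9):
  Distance 0: (x=7, y=9)
  Distance 1: (x=7, y=8), (x=8, y=9)
  Distance 2: (x=7, y=7), (x=6, y=8), (x=8, y=8), (x=9, y=9)
  Distance 3: (x=6, y=7), (x=5, y=8), (x=9, y=8), (x=10, y=9)
  Distance 4: (x=6, y=6), (x=9, y=7), (x=10, y=8), (x=5, y=9)
  Distance 5: (x=6, y=5), (x=9, y=6), (x=10, y=7), (x=4, y=9)
  Distance 6: (x=6, y=4), (x=5, y=5), (x=7, y=5), (x=9, y=5), (x=8, y=6), (x=10, y=6), (x=3, y=9)
  Distance 7: (x=6, y=3), (x=5, y=4), (x=9, y=4), (x=4, y=5), (x=10, y=5), (x=3, y=8)
  Distance 8: (x=5, y=3), (x=7, y=3), (x=9, y=3), (x=4, y=4), (x=8, y=4), (x=10, y=4), (x=3, y=5), (x=4, y=6), (x=3, y=7), (x=2, y=8)
  Distance 9: (x=5, y=2), (x=7, y=2), (x=9, y=2), (x=4, y=3), (x=8, y=3), (x=10, y=3), (x=3, y=4), (x=2, y=5), (x=3, y=6), (x=2, y=7), (x=4, y=7), (x=1, y=8)
  Distance 10: (x=5, y=1), (x=8, y=2), (x=10, y=2), (x=3, y=3), (x=2, y=4), (x=2, y=6), (x=1, y=7), (x=1, y=9)
  Distance 11: (x=5, y=0), (x=4, y=1), (x=6, y=1), (x=8, y=1), (x=10, y=1), (x=3, y=2), (x=2, y=3), (x=0, y=7), (x=0, y=9)
  Distance 12: (x=4, y=0), (x=8, y=0), (x=10, y=0), (x=3, y=1), (x=2, y=2), (x=1, y=3), (x=0, y=6)
  Distance 13: (x=3, y=0), (x=9, y=0), (x=1, y=2), (x=0, y=5)
  Distance 14: (x=2, y=0), (x=1, y=1), (x=0, y=2), (x=0, y=4)
  Distance 15: (x=1, y=0)
  Distance 16: (x=0, y=0)
Total reachable: 88 (grid has 88 open cells total)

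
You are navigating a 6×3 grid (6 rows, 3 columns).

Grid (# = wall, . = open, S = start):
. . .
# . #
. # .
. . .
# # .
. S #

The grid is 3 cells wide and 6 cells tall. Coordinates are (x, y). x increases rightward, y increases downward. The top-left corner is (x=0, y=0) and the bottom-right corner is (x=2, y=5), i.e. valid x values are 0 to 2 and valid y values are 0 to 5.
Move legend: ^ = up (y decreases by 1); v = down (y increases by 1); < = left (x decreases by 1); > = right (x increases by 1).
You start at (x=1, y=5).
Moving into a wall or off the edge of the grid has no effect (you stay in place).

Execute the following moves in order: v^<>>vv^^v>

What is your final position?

Answer: Final position: (x=1, y=5)

Derivation:
Start: (x=1, y=5)
  v (down): blocked, stay at (x=1, y=5)
  ^ (up): blocked, stay at (x=1, y=5)
  < (left): (x=1, y=5) -> (x=0, y=5)
  > (right): (x=0, y=5) -> (x=1, y=5)
  > (right): blocked, stay at (x=1, y=5)
  v (down): blocked, stay at (x=1, y=5)
  v (down): blocked, stay at (x=1, y=5)
  ^ (up): blocked, stay at (x=1, y=5)
  ^ (up): blocked, stay at (x=1, y=5)
  v (down): blocked, stay at (x=1, y=5)
  > (right): blocked, stay at (x=1, y=5)
Final: (x=1, y=5)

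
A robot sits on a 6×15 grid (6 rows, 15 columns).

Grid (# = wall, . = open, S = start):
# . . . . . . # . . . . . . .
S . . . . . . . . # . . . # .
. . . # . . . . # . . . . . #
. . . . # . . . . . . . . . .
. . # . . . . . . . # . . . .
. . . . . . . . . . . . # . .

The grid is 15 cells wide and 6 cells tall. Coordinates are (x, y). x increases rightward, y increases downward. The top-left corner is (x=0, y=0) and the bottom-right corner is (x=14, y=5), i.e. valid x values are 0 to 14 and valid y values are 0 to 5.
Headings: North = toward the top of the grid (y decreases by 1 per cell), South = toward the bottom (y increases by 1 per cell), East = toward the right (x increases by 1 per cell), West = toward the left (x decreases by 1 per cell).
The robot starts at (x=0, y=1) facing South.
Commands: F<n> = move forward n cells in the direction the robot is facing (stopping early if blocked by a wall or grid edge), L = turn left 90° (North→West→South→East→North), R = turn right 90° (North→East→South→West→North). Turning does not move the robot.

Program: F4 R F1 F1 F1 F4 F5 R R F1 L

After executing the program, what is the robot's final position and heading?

Start: (x=0, y=1), facing South
  F4: move forward 4, now at (x=0, y=5)
  R: turn right, now facing West
  [×3]F1: move forward 0/1 (blocked), now at (x=0, y=5)
  F4: move forward 0/4 (blocked), now at (x=0, y=5)
  F5: move forward 0/5 (blocked), now at (x=0, y=5)
  R: turn right, now facing North
  R: turn right, now facing East
  F1: move forward 1, now at (x=1, y=5)
  L: turn left, now facing North
Final: (x=1, y=5), facing North

Answer: Final position: (x=1, y=5), facing North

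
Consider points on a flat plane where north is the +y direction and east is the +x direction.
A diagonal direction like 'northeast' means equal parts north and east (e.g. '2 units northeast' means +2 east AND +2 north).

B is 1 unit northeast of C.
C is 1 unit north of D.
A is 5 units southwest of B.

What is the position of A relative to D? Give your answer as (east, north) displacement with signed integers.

Place D at the origin (east=0, north=0).
  C is 1 unit north of D: delta (east=+0, north=+1); C at (east=0, north=1).
  B is 1 unit northeast of C: delta (east=+1, north=+1); B at (east=1, north=2).
  A is 5 units southwest of B: delta (east=-5, north=-5); A at (east=-4, north=-3).
Therefore A relative to D: (east=-4, north=-3).

Answer: A is at (east=-4, north=-3) relative to D.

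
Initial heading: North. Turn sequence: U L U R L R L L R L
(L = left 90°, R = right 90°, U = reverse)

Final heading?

Start: North
  U (U-turn (180°)) -> South
  L (left (90° counter-clockwise)) -> East
  U (U-turn (180°)) -> West
  R (right (90° clockwise)) -> North
  L (left (90° counter-clockwise)) -> West
  R (right (90° clockwise)) -> North
  L (left (90° counter-clockwise)) -> West
  L (left (90° counter-clockwise)) -> South
  R (right (90° clockwise)) -> West
  L (left (90° counter-clockwise)) -> South
Final: South

Answer: Final heading: South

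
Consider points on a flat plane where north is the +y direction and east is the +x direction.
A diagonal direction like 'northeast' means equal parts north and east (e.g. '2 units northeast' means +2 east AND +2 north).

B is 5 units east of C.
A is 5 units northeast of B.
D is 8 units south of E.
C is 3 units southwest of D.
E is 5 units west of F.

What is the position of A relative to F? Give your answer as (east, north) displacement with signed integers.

Answer: A is at (east=2, north=-6) relative to F.

Derivation:
Place F at the origin (east=0, north=0).
  E is 5 units west of F: delta (east=-5, north=+0); E at (east=-5, north=0).
  D is 8 units south of E: delta (east=+0, north=-8); D at (east=-5, north=-8).
  C is 3 units southwest of D: delta (east=-3, north=-3); C at (east=-8, north=-11).
  B is 5 units east of C: delta (east=+5, north=+0); B at (east=-3, north=-11).
  A is 5 units northeast of B: delta (east=+5, north=+5); A at (east=2, north=-6).
Therefore A relative to F: (east=2, north=-6).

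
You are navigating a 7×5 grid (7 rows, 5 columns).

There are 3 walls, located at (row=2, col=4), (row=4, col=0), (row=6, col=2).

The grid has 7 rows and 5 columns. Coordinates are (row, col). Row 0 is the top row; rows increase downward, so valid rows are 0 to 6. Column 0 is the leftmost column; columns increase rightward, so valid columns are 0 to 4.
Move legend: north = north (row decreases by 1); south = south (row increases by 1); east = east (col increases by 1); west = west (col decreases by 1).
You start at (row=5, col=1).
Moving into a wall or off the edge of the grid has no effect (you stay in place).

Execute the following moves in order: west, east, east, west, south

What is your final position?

Start: (row=5, col=1)
  west (west): (row=5, col=1) -> (row=5, col=0)
  east (east): (row=5, col=0) -> (row=5, col=1)
  east (east): (row=5, col=1) -> (row=5, col=2)
  west (west): (row=5, col=2) -> (row=5, col=1)
  south (south): (row=5, col=1) -> (row=6, col=1)
Final: (row=6, col=1)

Answer: Final position: (row=6, col=1)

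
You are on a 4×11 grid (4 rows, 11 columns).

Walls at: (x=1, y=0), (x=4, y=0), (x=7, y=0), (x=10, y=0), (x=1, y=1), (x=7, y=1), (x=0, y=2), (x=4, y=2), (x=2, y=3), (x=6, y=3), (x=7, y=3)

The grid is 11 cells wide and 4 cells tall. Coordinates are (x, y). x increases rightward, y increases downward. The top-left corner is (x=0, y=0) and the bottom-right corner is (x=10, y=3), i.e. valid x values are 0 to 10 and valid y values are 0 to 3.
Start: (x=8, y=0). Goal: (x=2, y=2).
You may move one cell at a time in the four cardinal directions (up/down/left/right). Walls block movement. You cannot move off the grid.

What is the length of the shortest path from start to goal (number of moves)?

Answer: Shortest path length: 10

Derivation:
BFS from (x=8, y=0) until reaching (x=2, y=2):
  Distance 0: (x=8, y=0)
  Distance 1: (x=9, y=0), (x=8, y=1)
  Distance 2: (x=9, y=1), (x=8, y=2)
  Distance 3: (x=10, y=1), (x=7, y=2), (x=9, y=2), (x=8, y=3)
  Distance 4: (x=6, y=2), (x=10, y=2), (x=9, y=3)
  Distance 5: (x=6, y=1), (x=5, y=2), (x=10, y=3)
  Distance 6: (x=6, y=0), (x=5, y=1), (x=5, y=3)
  Distance 7: (x=5, y=0), (x=4, y=1), (x=4, y=3)
  Distance 8: (x=3, y=1), (x=3, y=3)
  Distance 9: (x=3, y=0), (x=2, y=1), (x=3, y=2)
  Distance 10: (x=2, y=0), (x=2, y=2)  <- goal reached here
One shortest path (10 moves): (x=8, y=0) -> (x=8, y=1) -> (x=8, y=2) -> (x=7, y=2) -> (x=6, y=2) -> (x=5, y=2) -> (x=5, y=1) -> (x=4, y=1) -> (x=3, y=1) -> (x=2, y=1) -> (x=2, y=2)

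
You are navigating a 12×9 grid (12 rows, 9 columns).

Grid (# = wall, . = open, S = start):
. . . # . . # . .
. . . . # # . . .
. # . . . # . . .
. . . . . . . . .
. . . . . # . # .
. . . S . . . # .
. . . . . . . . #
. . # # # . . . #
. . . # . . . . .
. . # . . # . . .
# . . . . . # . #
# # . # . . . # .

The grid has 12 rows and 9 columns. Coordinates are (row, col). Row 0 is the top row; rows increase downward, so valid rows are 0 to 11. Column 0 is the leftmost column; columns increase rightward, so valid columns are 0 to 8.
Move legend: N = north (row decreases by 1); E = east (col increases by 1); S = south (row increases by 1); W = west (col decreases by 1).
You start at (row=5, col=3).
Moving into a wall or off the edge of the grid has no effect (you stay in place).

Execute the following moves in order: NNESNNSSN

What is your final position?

Start: (row=5, col=3)
  N (north): (row=5, col=3) -> (row=4, col=3)
  N (north): (row=4, col=3) -> (row=3, col=3)
  E (east): (row=3, col=3) -> (row=3, col=4)
  S (south): (row=3, col=4) -> (row=4, col=4)
  N (north): (row=4, col=4) -> (row=3, col=4)
  N (north): (row=3, col=4) -> (row=2, col=4)
  S (south): (row=2, col=4) -> (row=3, col=4)
  S (south): (row=3, col=4) -> (row=4, col=4)
  N (north): (row=4, col=4) -> (row=3, col=4)
Final: (row=3, col=4)

Answer: Final position: (row=3, col=4)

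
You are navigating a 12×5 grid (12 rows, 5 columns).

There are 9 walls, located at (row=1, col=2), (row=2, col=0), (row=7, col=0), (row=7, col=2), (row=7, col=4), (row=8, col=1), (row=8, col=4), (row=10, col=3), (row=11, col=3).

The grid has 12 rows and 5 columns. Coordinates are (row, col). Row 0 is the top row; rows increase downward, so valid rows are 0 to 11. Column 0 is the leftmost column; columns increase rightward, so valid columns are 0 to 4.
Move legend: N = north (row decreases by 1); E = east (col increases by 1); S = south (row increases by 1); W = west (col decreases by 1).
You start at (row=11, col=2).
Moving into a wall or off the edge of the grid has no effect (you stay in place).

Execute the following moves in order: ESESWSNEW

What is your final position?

Start: (row=11, col=2)
  E (east): blocked, stay at (row=11, col=2)
  S (south): blocked, stay at (row=11, col=2)
  E (east): blocked, stay at (row=11, col=2)
  S (south): blocked, stay at (row=11, col=2)
  W (west): (row=11, col=2) -> (row=11, col=1)
  S (south): blocked, stay at (row=11, col=1)
  N (north): (row=11, col=1) -> (row=10, col=1)
  E (east): (row=10, col=1) -> (row=10, col=2)
  W (west): (row=10, col=2) -> (row=10, col=1)
Final: (row=10, col=1)

Answer: Final position: (row=10, col=1)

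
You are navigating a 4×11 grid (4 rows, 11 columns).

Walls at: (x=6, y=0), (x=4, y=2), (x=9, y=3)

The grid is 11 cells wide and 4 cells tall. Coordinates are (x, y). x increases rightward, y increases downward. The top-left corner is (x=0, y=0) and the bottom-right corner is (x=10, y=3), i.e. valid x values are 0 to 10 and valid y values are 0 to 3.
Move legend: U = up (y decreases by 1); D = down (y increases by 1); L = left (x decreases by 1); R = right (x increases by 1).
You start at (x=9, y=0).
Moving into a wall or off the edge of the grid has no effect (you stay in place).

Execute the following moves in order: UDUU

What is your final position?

Answer: Final position: (x=9, y=0)

Derivation:
Start: (x=9, y=0)
  U (up): blocked, stay at (x=9, y=0)
  D (down): (x=9, y=0) -> (x=9, y=1)
  U (up): (x=9, y=1) -> (x=9, y=0)
  U (up): blocked, stay at (x=9, y=0)
Final: (x=9, y=0)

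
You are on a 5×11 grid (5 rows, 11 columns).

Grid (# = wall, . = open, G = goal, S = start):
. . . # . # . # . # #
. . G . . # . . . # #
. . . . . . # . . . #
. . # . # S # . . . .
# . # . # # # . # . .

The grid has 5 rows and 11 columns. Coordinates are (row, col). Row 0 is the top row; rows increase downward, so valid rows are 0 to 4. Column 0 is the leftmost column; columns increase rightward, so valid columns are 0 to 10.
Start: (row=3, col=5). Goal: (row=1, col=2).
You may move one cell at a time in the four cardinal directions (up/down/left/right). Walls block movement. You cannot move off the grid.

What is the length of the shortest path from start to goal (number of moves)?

BFS from (row=3, col=5) until reaching (row=1, col=2):
  Distance 0: (row=3, col=5)
  Distance 1: (row=2, col=5)
  Distance 2: (row=2, col=4)
  Distance 3: (row=1, col=4), (row=2, col=3)
  Distance 4: (row=0, col=4), (row=1, col=3), (row=2, col=2), (row=3, col=3)
  Distance 5: (row=1, col=2), (row=2, col=1), (row=4, col=3)  <- goal reached here
One shortest path (5 moves): (row=3, col=5) -> (row=2, col=5) -> (row=2, col=4) -> (row=2, col=3) -> (row=2, col=2) -> (row=1, col=2)

Answer: Shortest path length: 5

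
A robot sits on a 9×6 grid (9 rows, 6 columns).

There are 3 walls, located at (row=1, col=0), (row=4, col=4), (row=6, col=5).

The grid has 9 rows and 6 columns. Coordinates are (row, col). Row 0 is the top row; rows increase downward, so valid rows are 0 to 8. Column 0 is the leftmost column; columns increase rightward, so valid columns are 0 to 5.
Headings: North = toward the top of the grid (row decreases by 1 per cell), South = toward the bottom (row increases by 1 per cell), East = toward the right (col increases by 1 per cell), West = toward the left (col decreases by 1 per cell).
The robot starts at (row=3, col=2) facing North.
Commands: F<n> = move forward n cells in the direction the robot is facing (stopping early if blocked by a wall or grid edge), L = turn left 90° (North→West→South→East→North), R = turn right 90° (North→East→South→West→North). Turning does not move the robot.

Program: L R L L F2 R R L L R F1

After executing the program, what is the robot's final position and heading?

Start: (row=3, col=2), facing North
  L: turn left, now facing West
  R: turn right, now facing North
  L: turn left, now facing West
  L: turn left, now facing South
  F2: move forward 2, now at (row=5, col=2)
  R: turn right, now facing West
  R: turn right, now facing North
  L: turn left, now facing West
  L: turn left, now facing South
  R: turn right, now facing West
  F1: move forward 1, now at (row=5, col=1)
Final: (row=5, col=1), facing West

Answer: Final position: (row=5, col=1), facing West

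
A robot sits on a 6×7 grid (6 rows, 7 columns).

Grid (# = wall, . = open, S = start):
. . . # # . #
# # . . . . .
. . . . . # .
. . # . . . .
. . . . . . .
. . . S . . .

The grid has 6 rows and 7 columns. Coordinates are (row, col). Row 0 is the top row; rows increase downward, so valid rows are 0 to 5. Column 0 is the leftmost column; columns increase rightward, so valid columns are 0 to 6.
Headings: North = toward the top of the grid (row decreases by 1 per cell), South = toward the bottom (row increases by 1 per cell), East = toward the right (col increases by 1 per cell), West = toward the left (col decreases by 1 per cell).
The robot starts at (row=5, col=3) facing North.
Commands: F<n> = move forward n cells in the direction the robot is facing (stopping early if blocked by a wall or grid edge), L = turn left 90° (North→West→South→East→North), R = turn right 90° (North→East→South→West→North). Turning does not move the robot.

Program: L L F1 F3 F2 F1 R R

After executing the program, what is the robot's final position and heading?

Answer: Final position: (row=5, col=3), facing North

Derivation:
Start: (row=5, col=3), facing North
  L: turn left, now facing West
  L: turn left, now facing South
  F1: move forward 0/1 (blocked), now at (row=5, col=3)
  F3: move forward 0/3 (blocked), now at (row=5, col=3)
  F2: move forward 0/2 (blocked), now at (row=5, col=3)
  F1: move forward 0/1 (blocked), now at (row=5, col=3)
  R: turn right, now facing West
  R: turn right, now facing North
Final: (row=5, col=3), facing North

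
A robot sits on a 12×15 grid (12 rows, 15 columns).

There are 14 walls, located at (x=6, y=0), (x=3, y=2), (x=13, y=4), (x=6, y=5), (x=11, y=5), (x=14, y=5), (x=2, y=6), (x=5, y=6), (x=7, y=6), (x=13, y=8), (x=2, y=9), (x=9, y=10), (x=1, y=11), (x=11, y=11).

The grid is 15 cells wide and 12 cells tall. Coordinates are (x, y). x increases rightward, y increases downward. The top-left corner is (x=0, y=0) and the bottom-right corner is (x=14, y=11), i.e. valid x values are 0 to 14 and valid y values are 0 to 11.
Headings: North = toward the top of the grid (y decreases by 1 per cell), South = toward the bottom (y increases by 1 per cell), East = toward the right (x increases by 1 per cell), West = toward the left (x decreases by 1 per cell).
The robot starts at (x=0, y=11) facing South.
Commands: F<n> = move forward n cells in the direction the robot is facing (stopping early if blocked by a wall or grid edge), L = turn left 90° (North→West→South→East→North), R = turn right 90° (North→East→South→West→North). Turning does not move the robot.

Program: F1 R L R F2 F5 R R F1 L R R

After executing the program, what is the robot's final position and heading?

Answer: Final position: (x=0, y=11), facing South

Derivation:
Start: (x=0, y=11), facing South
  F1: move forward 0/1 (blocked), now at (x=0, y=11)
  R: turn right, now facing West
  L: turn left, now facing South
  R: turn right, now facing West
  F2: move forward 0/2 (blocked), now at (x=0, y=11)
  F5: move forward 0/5 (blocked), now at (x=0, y=11)
  R: turn right, now facing North
  R: turn right, now facing East
  F1: move forward 0/1 (blocked), now at (x=0, y=11)
  L: turn left, now facing North
  R: turn right, now facing East
  R: turn right, now facing South
Final: (x=0, y=11), facing South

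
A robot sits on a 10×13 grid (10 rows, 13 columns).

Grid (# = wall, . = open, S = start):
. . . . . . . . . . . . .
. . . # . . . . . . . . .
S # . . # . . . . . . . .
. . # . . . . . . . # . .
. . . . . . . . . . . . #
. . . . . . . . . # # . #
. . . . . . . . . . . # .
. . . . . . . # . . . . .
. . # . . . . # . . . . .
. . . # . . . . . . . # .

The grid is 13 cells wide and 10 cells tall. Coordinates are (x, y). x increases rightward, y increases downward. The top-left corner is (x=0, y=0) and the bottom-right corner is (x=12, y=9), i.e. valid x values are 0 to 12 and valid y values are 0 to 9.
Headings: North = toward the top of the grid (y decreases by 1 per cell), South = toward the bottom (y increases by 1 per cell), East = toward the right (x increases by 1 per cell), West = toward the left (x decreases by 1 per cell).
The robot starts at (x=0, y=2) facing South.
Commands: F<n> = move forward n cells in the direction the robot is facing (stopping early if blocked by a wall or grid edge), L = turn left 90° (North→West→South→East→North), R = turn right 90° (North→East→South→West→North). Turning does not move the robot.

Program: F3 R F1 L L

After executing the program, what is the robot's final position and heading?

Start: (x=0, y=2), facing South
  F3: move forward 3, now at (x=0, y=5)
  R: turn right, now facing West
  F1: move forward 0/1 (blocked), now at (x=0, y=5)
  L: turn left, now facing South
  L: turn left, now facing East
Final: (x=0, y=5), facing East

Answer: Final position: (x=0, y=5), facing East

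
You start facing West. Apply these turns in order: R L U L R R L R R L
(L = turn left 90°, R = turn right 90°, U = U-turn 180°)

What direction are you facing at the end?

Answer: Final heading: South

Derivation:
Start: West
  R (right (90° clockwise)) -> North
  L (left (90° counter-clockwise)) -> West
  U (U-turn (180°)) -> East
  L (left (90° counter-clockwise)) -> North
  R (right (90° clockwise)) -> East
  R (right (90° clockwise)) -> South
  L (left (90° counter-clockwise)) -> East
  R (right (90° clockwise)) -> South
  R (right (90° clockwise)) -> West
  L (left (90° counter-clockwise)) -> South
Final: South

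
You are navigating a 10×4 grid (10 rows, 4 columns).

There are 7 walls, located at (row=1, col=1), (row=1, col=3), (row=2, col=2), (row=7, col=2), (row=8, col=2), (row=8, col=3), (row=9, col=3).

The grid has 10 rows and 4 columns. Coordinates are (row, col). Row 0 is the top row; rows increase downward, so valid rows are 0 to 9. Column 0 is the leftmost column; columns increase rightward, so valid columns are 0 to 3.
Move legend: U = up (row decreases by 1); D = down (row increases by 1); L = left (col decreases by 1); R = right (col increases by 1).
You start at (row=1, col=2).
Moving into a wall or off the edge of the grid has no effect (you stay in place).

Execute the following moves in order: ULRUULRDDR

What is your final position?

Start: (row=1, col=2)
  U (up): (row=1, col=2) -> (row=0, col=2)
  L (left): (row=0, col=2) -> (row=0, col=1)
  R (right): (row=0, col=1) -> (row=0, col=2)
  U (up): blocked, stay at (row=0, col=2)
  U (up): blocked, stay at (row=0, col=2)
  L (left): (row=0, col=2) -> (row=0, col=1)
  R (right): (row=0, col=1) -> (row=0, col=2)
  D (down): (row=0, col=2) -> (row=1, col=2)
  D (down): blocked, stay at (row=1, col=2)
  R (right): blocked, stay at (row=1, col=2)
Final: (row=1, col=2)

Answer: Final position: (row=1, col=2)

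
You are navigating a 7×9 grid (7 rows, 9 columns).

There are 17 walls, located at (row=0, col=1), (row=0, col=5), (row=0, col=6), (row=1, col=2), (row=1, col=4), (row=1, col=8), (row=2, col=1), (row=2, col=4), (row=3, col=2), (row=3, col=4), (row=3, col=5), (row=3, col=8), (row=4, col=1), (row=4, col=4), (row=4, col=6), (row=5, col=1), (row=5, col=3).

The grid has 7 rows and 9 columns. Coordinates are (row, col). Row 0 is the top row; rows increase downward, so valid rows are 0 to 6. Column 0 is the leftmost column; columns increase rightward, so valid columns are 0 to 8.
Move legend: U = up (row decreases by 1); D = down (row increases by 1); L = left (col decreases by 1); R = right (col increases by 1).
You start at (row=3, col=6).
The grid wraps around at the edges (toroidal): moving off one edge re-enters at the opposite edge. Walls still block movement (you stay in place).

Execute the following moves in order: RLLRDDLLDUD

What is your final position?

Answer: Final position: (row=6, col=5)

Derivation:
Start: (row=3, col=6)
  R (right): (row=3, col=6) -> (row=3, col=7)
  L (left): (row=3, col=7) -> (row=3, col=6)
  L (left): blocked, stay at (row=3, col=6)
  R (right): (row=3, col=6) -> (row=3, col=7)
  D (down): (row=3, col=7) -> (row=4, col=7)
  D (down): (row=4, col=7) -> (row=5, col=7)
  L (left): (row=5, col=7) -> (row=5, col=6)
  L (left): (row=5, col=6) -> (row=5, col=5)
  D (down): (row=5, col=5) -> (row=6, col=5)
  U (up): (row=6, col=5) -> (row=5, col=5)
  D (down): (row=5, col=5) -> (row=6, col=5)
Final: (row=6, col=5)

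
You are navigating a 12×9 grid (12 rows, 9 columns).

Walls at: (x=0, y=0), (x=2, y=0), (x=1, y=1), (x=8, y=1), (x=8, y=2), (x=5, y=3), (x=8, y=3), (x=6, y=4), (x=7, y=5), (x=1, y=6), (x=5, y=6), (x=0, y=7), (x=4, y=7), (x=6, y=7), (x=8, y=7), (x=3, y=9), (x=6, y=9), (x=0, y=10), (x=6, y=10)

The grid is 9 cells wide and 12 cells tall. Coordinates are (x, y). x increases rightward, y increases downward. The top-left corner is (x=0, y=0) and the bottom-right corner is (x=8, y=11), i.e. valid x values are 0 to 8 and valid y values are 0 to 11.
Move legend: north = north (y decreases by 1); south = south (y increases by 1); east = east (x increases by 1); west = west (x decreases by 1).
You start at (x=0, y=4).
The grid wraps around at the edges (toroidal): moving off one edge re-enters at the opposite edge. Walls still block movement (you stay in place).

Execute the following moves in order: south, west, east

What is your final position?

Start: (x=0, y=4)
  south (south): (x=0, y=4) -> (x=0, y=5)
  west (west): (x=0, y=5) -> (x=8, y=5)
  east (east): (x=8, y=5) -> (x=0, y=5)
Final: (x=0, y=5)

Answer: Final position: (x=0, y=5)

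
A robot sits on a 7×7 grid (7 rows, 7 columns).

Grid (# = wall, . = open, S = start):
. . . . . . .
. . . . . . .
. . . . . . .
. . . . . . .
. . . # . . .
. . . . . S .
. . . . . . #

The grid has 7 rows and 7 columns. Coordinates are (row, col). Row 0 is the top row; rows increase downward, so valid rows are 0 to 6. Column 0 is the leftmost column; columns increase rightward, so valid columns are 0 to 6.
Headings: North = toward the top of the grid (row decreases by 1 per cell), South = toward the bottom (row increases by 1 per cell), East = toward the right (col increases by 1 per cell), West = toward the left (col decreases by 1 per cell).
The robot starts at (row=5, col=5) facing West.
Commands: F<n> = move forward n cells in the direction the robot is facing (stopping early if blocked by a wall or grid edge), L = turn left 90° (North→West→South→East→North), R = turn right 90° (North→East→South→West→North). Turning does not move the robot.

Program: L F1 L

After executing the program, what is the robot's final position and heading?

Answer: Final position: (row=6, col=5), facing East

Derivation:
Start: (row=5, col=5), facing West
  L: turn left, now facing South
  F1: move forward 1, now at (row=6, col=5)
  L: turn left, now facing East
Final: (row=6, col=5), facing East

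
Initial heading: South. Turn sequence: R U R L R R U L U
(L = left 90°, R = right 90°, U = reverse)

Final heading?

Answer: Final heading: South

Derivation:
Start: South
  R (right (90° clockwise)) -> West
  U (U-turn (180°)) -> East
  R (right (90° clockwise)) -> South
  L (left (90° counter-clockwise)) -> East
  R (right (90° clockwise)) -> South
  R (right (90° clockwise)) -> West
  U (U-turn (180°)) -> East
  L (left (90° counter-clockwise)) -> North
  U (U-turn (180°)) -> South
Final: South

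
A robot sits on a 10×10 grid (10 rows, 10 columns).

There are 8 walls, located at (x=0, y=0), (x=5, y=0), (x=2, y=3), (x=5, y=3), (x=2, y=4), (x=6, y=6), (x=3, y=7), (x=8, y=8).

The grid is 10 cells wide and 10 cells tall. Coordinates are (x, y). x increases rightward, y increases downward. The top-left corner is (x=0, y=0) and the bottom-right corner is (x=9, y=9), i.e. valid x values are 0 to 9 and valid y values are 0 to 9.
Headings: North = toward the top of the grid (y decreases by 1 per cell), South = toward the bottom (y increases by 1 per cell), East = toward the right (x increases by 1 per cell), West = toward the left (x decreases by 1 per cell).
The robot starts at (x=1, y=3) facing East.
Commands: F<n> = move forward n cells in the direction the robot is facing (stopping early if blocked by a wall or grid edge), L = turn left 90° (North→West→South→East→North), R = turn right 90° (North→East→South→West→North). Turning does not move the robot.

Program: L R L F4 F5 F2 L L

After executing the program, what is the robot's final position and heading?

Start: (x=1, y=3), facing East
  L: turn left, now facing North
  R: turn right, now facing East
  L: turn left, now facing North
  F4: move forward 3/4 (blocked), now at (x=1, y=0)
  F5: move forward 0/5 (blocked), now at (x=1, y=0)
  F2: move forward 0/2 (blocked), now at (x=1, y=0)
  L: turn left, now facing West
  L: turn left, now facing South
Final: (x=1, y=0), facing South

Answer: Final position: (x=1, y=0), facing South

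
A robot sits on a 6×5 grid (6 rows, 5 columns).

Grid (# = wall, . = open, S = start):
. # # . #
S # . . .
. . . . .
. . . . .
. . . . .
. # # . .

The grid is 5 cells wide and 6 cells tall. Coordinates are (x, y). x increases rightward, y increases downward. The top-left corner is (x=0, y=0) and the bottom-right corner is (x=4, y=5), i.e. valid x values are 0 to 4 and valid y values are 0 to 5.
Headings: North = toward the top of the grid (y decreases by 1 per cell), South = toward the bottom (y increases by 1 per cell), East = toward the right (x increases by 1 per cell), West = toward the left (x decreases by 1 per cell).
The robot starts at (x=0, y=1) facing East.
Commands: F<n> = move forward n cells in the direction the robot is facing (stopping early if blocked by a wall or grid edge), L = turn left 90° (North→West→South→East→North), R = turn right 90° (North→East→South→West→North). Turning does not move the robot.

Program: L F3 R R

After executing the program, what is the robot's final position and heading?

Start: (x=0, y=1), facing East
  L: turn left, now facing North
  F3: move forward 1/3 (blocked), now at (x=0, y=0)
  R: turn right, now facing East
  R: turn right, now facing South
Final: (x=0, y=0), facing South

Answer: Final position: (x=0, y=0), facing South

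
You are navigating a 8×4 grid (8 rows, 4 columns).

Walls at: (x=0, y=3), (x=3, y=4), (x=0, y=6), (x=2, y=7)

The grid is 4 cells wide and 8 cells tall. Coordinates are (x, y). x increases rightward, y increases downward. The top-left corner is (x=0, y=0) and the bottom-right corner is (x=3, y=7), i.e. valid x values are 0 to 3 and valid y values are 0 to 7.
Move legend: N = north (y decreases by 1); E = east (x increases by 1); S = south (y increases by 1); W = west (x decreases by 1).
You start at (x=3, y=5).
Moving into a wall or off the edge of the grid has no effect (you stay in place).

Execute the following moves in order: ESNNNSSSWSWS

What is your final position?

Answer: Final position: (x=3, y=7)

Derivation:
Start: (x=3, y=5)
  E (east): blocked, stay at (x=3, y=5)
  S (south): (x=3, y=5) -> (x=3, y=6)
  N (north): (x=3, y=6) -> (x=3, y=5)
  N (north): blocked, stay at (x=3, y=5)
  N (north): blocked, stay at (x=3, y=5)
  S (south): (x=3, y=5) -> (x=3, y=6)
  S (south): (x=3, y=6) -> (x=3, y=7)
  S (south): blocked, stay at (x=3, y=7)
  W (west): blocked, stay at (x=3, y=7)
  S (south): blocked, stay at (x=3, y=7)
  W (west): blocked, stay at (x=3, y=7)
  S (south): blocked, stay at (x=3, y=7)
Final: (x=3, y=7)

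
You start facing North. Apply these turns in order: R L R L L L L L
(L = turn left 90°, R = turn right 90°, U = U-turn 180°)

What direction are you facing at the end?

Answer: Final heading: North

Derivation:
Start: North
  R (right (90° clockwise)) -> East
  L (left (90° counter-clockwise)) -> North
  R (right (90° clockwise)) -> East
  L (left (90° counter-clockwise)) -> North
  L (left (90° counter-clockwise)) -> West
  L (left (90° counter-clockwise)) -> South
  L (left (90° counter-clockwise)) -> East
  L (left (90° counter-clockwise)) -> North
Final: North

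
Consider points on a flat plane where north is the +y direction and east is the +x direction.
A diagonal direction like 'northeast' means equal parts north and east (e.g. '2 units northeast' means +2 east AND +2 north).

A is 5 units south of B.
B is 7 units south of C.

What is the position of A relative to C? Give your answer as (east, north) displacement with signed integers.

Place C at the origin (east=0, north=0).
  B is 7 units south of C: delta (east=+0, north=-7); B at (east=0, north=-7).
  A is 5 units south of B: delta (east=+0, north=-5); A at (east=0, north=-12).
Therefore A relative to C: (east=0, north=-12).

Answer: A is at (east=0, north=-12) relative to C.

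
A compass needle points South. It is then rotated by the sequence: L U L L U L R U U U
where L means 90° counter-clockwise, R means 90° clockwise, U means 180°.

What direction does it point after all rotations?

Answer: Final heading: East

Derivation:
Start: South
  L (left (90° counter-clockwise)) -> East
  U (U-turn (180°)) -> West
  L (left (90° counter-clockwise)) -> South
  L (left (90° counter-clockwise)) -> East
  U (U-turn (180°)) -> West
  L (left (90° counter-clockwise)) -> South
  R (right (90° clockwise)) -> West
  U (U-turn (180°)) -> East
  U (U-turn (180°)) -> West
  U (U-turn (180°)) -> East
Final: East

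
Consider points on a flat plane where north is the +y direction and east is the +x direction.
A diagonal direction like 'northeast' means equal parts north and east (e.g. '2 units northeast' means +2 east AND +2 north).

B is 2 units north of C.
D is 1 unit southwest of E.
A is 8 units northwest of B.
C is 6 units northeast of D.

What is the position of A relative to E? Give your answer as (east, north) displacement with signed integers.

Answer: A is at (east=-3, north=15) relative to E.

Derivation:
Place E at the origin (east=0, north=0).
  D is 1 unit southwest of E: delta (east=-1, north=-1); D at (east=-1, north=-1).
  C is 6 units northeast of D: delta (east=+6, north=+6); C at (east=5, north=5).
  B is 2 units north of C: delta (east=+0, north=+2); B at (east=5, north=7).
  A is 8 units northwest of B: delta (east=-8, north=+8); A at (east=-3, north=15).
Therefore A relative to E: (east=-3, north=15).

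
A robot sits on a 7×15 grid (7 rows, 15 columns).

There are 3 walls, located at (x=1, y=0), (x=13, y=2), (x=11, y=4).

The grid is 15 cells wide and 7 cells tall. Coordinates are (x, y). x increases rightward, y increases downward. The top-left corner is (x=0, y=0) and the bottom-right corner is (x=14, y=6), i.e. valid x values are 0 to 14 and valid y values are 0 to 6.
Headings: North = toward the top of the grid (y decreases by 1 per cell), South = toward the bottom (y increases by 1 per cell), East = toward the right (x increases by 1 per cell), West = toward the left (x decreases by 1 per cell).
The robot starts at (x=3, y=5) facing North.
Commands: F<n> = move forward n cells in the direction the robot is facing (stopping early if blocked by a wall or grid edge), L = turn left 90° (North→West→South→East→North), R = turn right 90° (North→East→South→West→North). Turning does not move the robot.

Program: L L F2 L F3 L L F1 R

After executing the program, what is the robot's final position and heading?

Start: (x=3, y=5), facing North
  L: turn left, now facing West
  L: turn left, now facing South
  F2: move forward 1/2 (blocked), now at (x=3, y=6)
  L: turn left, now facing East
  F3: move forward 3, now at (x=6, y=6)
  L: turn left, now facing North
  L: turn left, now facing West
  F1: move forward 1, now at (x=5, y=6)
  R: turn right, now facing North
Final: (x=5, y=6), facing North

Answer: Final position: (x=5, y=6), facing North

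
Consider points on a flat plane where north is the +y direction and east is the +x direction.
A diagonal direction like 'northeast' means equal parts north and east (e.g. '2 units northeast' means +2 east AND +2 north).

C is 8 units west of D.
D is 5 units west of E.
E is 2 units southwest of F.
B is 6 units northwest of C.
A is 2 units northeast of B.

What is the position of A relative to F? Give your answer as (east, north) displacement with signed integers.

Answer: A is at (east=-19, north=6) relative to F.

Derivation:
Place F at the origin (east=0, north=0).
  E is 2 units southwest of F: delta (east=-2, north=-2); E at (east=-2, north=-2).
  D is 5 units west of E: delta (east=-5, north=+0); D at (east=-7, north=-2).
  C is 8 units west of D: delta (east=-8, north=+0); C at (east=-15, north=-2).
  B is 6 units northwest of C: delta (east=-6, north=+6); B at (east=-21, north=4).
  A is 2 units northeast of B: delta (east=+2, north=+2); A at (east=-19, north=6).
Therefore A relative to F: (east=-19, north=6).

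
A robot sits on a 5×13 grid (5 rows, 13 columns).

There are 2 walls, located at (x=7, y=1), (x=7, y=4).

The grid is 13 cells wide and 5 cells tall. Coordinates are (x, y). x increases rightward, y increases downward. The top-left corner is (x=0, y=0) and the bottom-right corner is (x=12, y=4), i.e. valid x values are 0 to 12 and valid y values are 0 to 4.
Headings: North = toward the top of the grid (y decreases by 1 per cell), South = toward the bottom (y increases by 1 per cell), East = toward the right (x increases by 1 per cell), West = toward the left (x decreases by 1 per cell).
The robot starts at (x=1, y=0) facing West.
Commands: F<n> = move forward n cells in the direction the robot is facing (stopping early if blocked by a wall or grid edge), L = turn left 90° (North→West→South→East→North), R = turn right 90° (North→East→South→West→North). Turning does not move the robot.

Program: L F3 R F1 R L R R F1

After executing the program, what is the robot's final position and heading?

Start: (x=1, y=0), facing West
  L: turn left, now facing South
  F3: move forward 3, now at (x=1, y=3)
  R: turn right, now facing West
  F1: move forward 1, now at (x=0, y=3)
  R: turn right, now facing North
  L: turn left, now facing West
  R: turn right, now facing North
  R: turn right, now facing East
  F1: move forward 1, now at (x=1, y=3)
Final: (x=1, y=3), facing East

Answer: Final position: (x=1, y=3), facing East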